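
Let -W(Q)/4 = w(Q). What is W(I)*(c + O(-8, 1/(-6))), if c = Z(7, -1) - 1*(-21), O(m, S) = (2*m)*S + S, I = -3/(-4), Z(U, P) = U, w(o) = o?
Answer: -183/2 ≈ -91.500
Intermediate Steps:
I = 3/4 (I = -3*(-1/4) = 3/4 ≈ 0.75000)
O(m, S) = S + 2*S*m (O(m, S) = 2*S*m + S = S + 2*S*m)
c = 28 (c = 7 - 1*(-21) = 7 + 21 = 28)
W(Q) = -4*Q
W(I)*(c + O(-8, 1/(-6))) = (-4*3/4)*(28 + (1 + 2*(-8))/(-6)) = -3*(28 - (1 - 16)/6) = -3*(28 - 1/6*(-15)) = -3*(28 + 5/2) = -3*61/2 = -183/2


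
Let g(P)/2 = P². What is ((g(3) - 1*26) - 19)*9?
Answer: -243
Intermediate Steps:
g(P) = 2*P²
((g(3) - 1*26) - 19)*9 = ((2*3² - 1*26) - 19)*9 = ((2*9 - 26) - 19)*9 = ((18 - 26) - 19)*9 = (-8 - 19)*9 = -27*9 = -243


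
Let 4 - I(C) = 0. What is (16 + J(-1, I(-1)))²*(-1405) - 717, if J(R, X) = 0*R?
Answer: -360397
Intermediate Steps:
I(C) = 4 (I(C) = 4 - 1*0 = 4 + 0 = 4)
J(R, X) = 0
(16 + J(-1, I(-1)))²*(-1405) - 717 = (16 + 0)²*(-1405) - 717 = 16²*(-1405) - 717 = 256*(-1405) - 717 = -359680 - 717 = -360397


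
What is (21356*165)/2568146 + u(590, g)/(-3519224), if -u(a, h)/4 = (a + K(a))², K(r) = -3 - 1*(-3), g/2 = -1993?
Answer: 998544804260/564867564919 ≈ 1.7677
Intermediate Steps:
g = -3986 (g = 2*(-1993) = -3986)
K(r) = 0 (K(r) = -3 + 3 = 0)
u(a, h) = -4*a² (u(a, h) = -4*(a + 0)² = -4*a²)
(21356*165)/2568146 + u(590, g)/(-3519224) = (21356*165)/2568146 - 4*590²/(-3519224) = 3523740*(1/2568146) - 4*348100*(-1/3519224) = 1761870/1284073 - 1392400*(-1/3519224) = 1761870/1284073 + 174050/439903 = 998544804260/564867564919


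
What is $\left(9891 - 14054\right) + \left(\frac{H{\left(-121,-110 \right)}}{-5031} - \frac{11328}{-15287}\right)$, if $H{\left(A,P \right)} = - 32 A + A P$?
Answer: $- \frac{320377408277}{76908897} \approx -4165.7$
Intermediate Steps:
$\left(9891 - 14054\right) + \left(\frac{H{\left(-121,-110 \right)}}{-5031} - \frac{11328}{-15287}\right) = \left(9891 - 14054\right) + \left(\frac{\left(-121\right) \left(-32 - 110\right)}{-5031} - \frac{11328}{-15287}\right) = -4163 + \left(\left(-121\right) \left(-142\right) \left(- \frac{1}{5031}\right) - - \frac{11328}{15287}\right) = -4163 + \left(17182 \left(- \frac{1}{5031}\right) + \frac{11328}{15287}\right) = -4163 + \left(- \frac{17182}{5031} + \frac{11328}{15287}\right) = -4163 - \frac{205670066}{76908897} = - \frac{320377408277}{76908897}$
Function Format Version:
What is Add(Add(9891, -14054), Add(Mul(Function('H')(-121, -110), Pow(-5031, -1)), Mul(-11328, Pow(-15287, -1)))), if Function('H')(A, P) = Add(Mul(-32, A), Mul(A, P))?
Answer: Rational(-320377408277, 76908897) ≈ -4165.7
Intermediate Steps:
Add(Add(9891, -14054), Add(Mul(Function('H')(-121, -110), Pow(-5031, -1)), Mul(-11328, Pow(-15287, -1)))) = Add(Add(9891, -14054), Add(Mul(Mul(-121, Add(-32, -110)), Pow(-5031, -1)), Mul(-11328, Pow(-15287, -1)))) = Add(-4163, Add(Mul(Mul(-121, -142), Rational(-1, 5031)), Mul(-11328, Rational(-1, 15287)))) = Add(-4163, Add(Mul(17182, Rational(-1, 5031)), Rational(11328, 15287))) = Add(-4163, Add(Rational(-17182, 5031), Rational(11328, 15287))) = Add(-4163, Rational(-205670066, 76908897)) = Rational(-320377408277, 76908897)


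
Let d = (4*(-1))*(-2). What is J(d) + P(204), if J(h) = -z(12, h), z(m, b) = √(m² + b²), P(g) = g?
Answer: 204 - 4*√13 ≈ 189.58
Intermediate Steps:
d = 8 (d = -4*(-2) = 8)
z(m, b) = √(b² + m²)
J(h) = -√(144 + h²) (J(h) = -√(h² + 12²) = -√(h² + 144) = -√(144 + h²))
J(d) + P(204) = -√(144 + 8²) + 204 = -√(144 + 64) + 204 = -√208 + 204 = -4*√13 + 204 = 204 - 4*√13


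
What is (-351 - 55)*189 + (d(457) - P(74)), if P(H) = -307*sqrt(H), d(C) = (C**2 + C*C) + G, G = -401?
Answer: 340563 + 307*sqrt(74) ≈ 3.4320e+5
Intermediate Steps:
d(C) = -401 + 2*C**2 (d(C) = (C**2 + C*C) - 401 = (C**2 + C**2) - 401 = 2*C**2 - 401 = -401 + 2*C**2)
(-351 - 55)*189 + (d(457) - P(74)) = (-351 - 55)*189 + ((-401 + 2*457**2) - (-307)*sqrt(74)) = -406*189 + ((-401 + 2*208849) + 307*sqrt(74)) = -76734 + ((-401 + 417698) + 307*sqrt(74)) = -76734 + (417297 + 307*sqrt(74)) = 340563 + 307*sqrt(74)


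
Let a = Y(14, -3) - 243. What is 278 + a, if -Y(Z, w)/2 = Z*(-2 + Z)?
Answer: -301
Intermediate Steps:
Y(Z, w) = -2*Z*(-2 + Z)
a = -579 (a = 2*14*(2 - 1*14) - 243 = 2*14*(2 - 14) - 243 = 2*14*(-12) - 243 = -336 - 243 = -579)
278 + a = 278 - 579 = -301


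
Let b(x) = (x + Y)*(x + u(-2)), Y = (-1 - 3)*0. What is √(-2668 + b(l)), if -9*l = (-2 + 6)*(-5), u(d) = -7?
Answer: 2*I*√54242/9 ≈ 51.755*I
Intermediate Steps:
Y = 0 (Y = -4*0 = 0)
l = 20/9 (l = -(-2 + 6)*(-5)/9 = -4*(-5)/9 = -⅑*(-20) = 20/9 ≈ 2.2222)
b(x) = x*(-7 + x) (b(x) = (x + 0)*(x - 7) = x*(-7 + x))
√(-2668 + b(l)) = √(-2668 + 20*(-7 + 20/9)/9) = √(-2668 + (20/9)*(-43/9)) = √(-2668 - 860/81) = √(-216968/81) = 2*I*√54242/9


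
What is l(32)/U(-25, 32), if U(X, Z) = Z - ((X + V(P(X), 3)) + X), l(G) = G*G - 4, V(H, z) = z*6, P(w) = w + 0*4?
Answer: 255/16 ≈ 15.938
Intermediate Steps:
P(w) = w (P(w) = w + 0 = w)
V(H, z) = 6*z
l(G) = -4 + G² (l(G) = G² - 4 = -4 + G²)
U(X, Z) = -18 + Z - 2*X (U(X, Z) = Z - ((X + 6*3) + X) = Z - ((X + 18) + X) = Z - ((18 + X) + X) = Z - (18 + 2*X) = Z + (-18 - 2*X) = -18 + Z - 2*X)
l(32)/U(-25, 32) = (-4 + 32²)/(-18 + 32 - 2*(-25)) = (-4 + 1024)/(-18 + 32 + 50) = 1020/64 = 1020*(1/64) = 255/16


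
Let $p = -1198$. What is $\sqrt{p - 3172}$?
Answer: $i \sqrt{4370} \approx 66.106 i$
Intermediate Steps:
$\sqrt{p - 3172} = \sqrt{-1198 - 3172} = \sqrt{-4370} = i \sqrt{4370}$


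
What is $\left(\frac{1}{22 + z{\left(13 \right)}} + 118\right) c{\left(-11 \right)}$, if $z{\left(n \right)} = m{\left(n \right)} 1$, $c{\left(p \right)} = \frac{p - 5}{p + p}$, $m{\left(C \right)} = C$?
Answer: $\frac{33048}{385} \approx 85.839$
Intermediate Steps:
$c{\left(p \right)} = \frac{-5 + p}{2 p}$
$z{\left(n \right)} = n$ ($z{\left(n \right)} = n 1 = n$)
$\left(\frac{1}{22 + z{\left(13 \right)}} + 118\right) c{\left(-11 \right)} = \left(\frac{1}{22 + 13} + 118\right) \frac{-5 - 11}{2 \left(-11\right)} = \left(\frac{1}{35} + 118\right) \frac{1}{2} \left(- \frac{1}{11}\right) \left(-16\right) = \left(\frac{1}{35} + 118\right) \frac{8}{11} = \frac{4131}{35} \cdot \frac{8}{11} = \frac{33048}{385}$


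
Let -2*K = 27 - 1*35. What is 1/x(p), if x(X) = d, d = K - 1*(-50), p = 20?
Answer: 1/54 ≈ 0.018519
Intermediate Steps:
K = 4 (K = -(27 - 1*35)/2 = -(27 - 35)/2 = -1/2*(-8) = 4)
d = 54 (d = 4 - 1*(-50) = 4 + 50 = 54)
x(X) = 54
1/x(p) = 1/54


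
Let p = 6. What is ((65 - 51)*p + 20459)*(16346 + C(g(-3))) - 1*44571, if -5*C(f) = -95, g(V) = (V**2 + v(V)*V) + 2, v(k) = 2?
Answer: 336141624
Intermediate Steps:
g(V) = 2 + V**2 + 2*V (g(V) = (V**2 + 2*V) + 2 = 2 + V**2 + 2*V)
C(f) = 19 (C(f) = -1/5*(-95) = 19)
((65 - 51)*p + 20459)*(16346 + C(g(-3))) - 1*44571 = ((65 - 51)*6 + 20459)*(16346 + 19) - 1*44571 = (14*6 + 20459)*16365 - 44571 = (84 + 20459)*16365 - 44571 = 20543*16365 - 44571 = 336186195 - 44571 = 336141624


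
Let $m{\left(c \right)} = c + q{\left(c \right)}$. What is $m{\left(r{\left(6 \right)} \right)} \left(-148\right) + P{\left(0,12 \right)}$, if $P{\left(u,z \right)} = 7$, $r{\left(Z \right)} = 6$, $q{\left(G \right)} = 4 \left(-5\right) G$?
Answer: $16879$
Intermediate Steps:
$q{\left(G \right)} = - 20 G$
$m{\left(c \right)} = - 19 c$ ($m{\left(c \right)} = c - 20 c = - 19 c$)
$m{\left(r{\left(6 \right)} \right)} \left(-148\right) + P{\left(0,12 \right)} = \left(-19\right) 6 \left(-148\right) + 7 = \left(-114\right) \left(-148\right) + 7 = 16872 + 7 = 16879$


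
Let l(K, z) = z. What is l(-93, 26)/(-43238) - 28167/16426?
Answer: -46858147/27316438 ≈ -1.7154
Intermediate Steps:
l(-93, 26)/(-43238) - 28167/16426 = 26/(-43238) - 28167/16426 = 26*(-1/43238) - 28167*1/16426 = -1/1663 - 28167/16426 = -46858147/27316438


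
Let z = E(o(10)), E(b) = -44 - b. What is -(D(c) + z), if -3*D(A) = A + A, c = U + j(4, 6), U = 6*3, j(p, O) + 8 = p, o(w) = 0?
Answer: 160/3 ≈ 53.333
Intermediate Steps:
j(p, O) = -8 + p
U = 18
z = -44 (z = -44 - 1*0 = -44 + 0 = -44)
c = 14 (c = 18 + (-8 + 4) = 18 - 4 = 14)
D(A) = -2*A/3 (D(A) = -(A + A)/3 = -2*A/3)
-(D(c) + z) = -(-⅔*14 - 44) = -(-28/3 - 44) = -1*(-160/3) = 160/3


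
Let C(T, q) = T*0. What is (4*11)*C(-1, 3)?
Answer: 0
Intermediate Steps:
C(T, q) = 0
(4*11)*C(-1, 3) = (4*11)*0 = 44*0 = 0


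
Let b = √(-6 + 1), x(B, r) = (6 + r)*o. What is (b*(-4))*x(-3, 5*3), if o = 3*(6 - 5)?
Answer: -252*I*√5 ≈ -563.49*I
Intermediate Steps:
o = 3 (o = 3*1 = 3)
x(B, r) = 18 + 3*r (x(B, r) = (6 + r)*3 = 18 + 3*r)
b = I*√5 (b = √(-5) = I*√5 ≈ 2.2361*I)
(b*(-4))*x(-3, 5*3) = ((I*√5)*(-4))*(18 + 3*(5*3)) = (-4*I*√5)*(18 + 3*15) = (-4*I*√5)*(18 + 45) = -4*I*√5*63 = -252*I*√5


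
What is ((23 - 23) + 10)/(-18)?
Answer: -5/9 ≈ -0.55556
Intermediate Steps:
((23 - 23) + 10)/(-18) = (0 + 10)*(-1/18) = 10*(-1/18) = -5/9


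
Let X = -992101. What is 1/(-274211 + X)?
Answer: -1/1266312 ≈ -7.8970e-7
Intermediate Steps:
1/(-274211 + X) = 1/(-274211 - 992101) = 1/(-1266312) = -1/1266312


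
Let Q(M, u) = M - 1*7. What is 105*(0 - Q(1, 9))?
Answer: 630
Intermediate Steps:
Q(M, u) = -7 + M (Q(M, u) = M - 7 = -7 + M)
105*(0 - Q(1, 9)) = 105*(0 - (-7 + 1)) = 105*(0 - 1*(-6)) = 105*(0 + 6) = 105*6 = 630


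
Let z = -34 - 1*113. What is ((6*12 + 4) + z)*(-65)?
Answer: 4615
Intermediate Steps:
z = -147 (z = -34 - 113 = -147)
((6*12 + 4) + z)*(-65) = ((6*12 + 4) - 147)*(-65) = ((72 + 4) - 147)*(-65) = (76 - 147)*(-65) = -71*(-65) = 4615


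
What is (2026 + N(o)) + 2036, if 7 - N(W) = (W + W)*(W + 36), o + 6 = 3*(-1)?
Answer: 4555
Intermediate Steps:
o = -9 (o = -6 + 3*(-1) = -6 - 3 = -9)
N(W) = 7 - 2*W*(36 + W) (N(W) = 7 - (W + W)*(W + 36) = 7 - 2*W*(36 + W))
(2026 + N(o)) + 2036 = (2026 + (7 - 72*(-9) - 2*(-9)**2)) + 2036 = (2026 + (7 + 648 - 2*81)) + 2036 = (2026 + (7 + 648 - 162)) + 2036 = (2026 + 493) + 2036 = 2519 + 2036 = 4555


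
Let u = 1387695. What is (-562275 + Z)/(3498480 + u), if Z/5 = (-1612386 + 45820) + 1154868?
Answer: -74879/139605 ≈ -0.53636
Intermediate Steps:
Z = -2058490 (Z = 5*((-1612386 + 45820) + 1154868) = 5*(-1566566 + 1154868) = 5*(-411698) = -2058490)
(-562275 + Z)/(3498480 + u) = (-562275 - 2058490)/(3498480 + 1387695) = -2620765/4886175 = -2620765*1/4886175 = -74879/139605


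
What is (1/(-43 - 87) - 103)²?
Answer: 179318881/16900 ≈ 10611.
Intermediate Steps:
(1/(-43 - 87) - 103)² = (1/(-130) - 103)² = (-1/130 - 103)² = (-13391/130)² = 179318881/16900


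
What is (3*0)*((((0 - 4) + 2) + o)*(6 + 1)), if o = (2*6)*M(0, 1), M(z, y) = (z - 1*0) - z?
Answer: 0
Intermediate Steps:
M(z, y) = 0 (M(z, y) = (z + 0) - z = z - z = 0)
o = 0 (o = (2*6)*0 = 12*0 = 0)
(3*0)*((((0 - 4) + 2) + o)*(6 + 1)) = (3*0)*((((0 - 4) + 2) + 0)*(6 + 1)) = 0*(((-4 + 2) + 0)*7) = 0*((-2 + 0)*7) = 0*(-2*7) = 0*(-14) = 0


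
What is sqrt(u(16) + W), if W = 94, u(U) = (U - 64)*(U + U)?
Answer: I*sqrt(1442) ≈ 37.974*I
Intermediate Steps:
u(U) = 2*U*(-64 + U) (u(U) = (-64 + U)*(2*U) = 2*U*(-64 + U))
sqrt(u(16) + W) = sqrt(2*16*(-64 + 16) + 94) = sqrt(2*16*(-48) + 94) = sqrt(-1536 + 94) = sqrt(-1442) = I*sqrt(1442)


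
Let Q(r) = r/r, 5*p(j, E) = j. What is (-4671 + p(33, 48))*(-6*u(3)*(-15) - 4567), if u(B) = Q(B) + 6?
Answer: 91818714/5 ≈ 1.8364e+7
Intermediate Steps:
p(j, E) = j/5
Q(r) = 1
u(B) = 7 (u(B) = 1 + 6 = 7)
(-4671 + p(33, 48))*(-6*u(3)*(-15) - 4567) = (-4671 + (1/5)*33)*(-6*7*(-15) - 4567) = (-4671 + 33/5)*(-42*(-15) - 4567) = -23322*(630 - 4567)/5 = -23322/5*(-3937) = 91818714/5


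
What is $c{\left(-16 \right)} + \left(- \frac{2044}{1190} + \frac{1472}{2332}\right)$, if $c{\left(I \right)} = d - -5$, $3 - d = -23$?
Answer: $\frac{1482367}{49555} \approx 29.914$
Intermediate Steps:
$d = 26$ ($d = 3 - -23 = 3 + 23 = 26$)
$c{\left(I \right)} = 31$ ($c{\left(I \right)} = 26 - -5 = 26 + 5 = 31$)
$c{\left(-16 \right)} + \left(- \frac{2044}{1190} + \frac{1472}{2332}\right) = 31 + \left(- \frac{2044}{1190} + \frac{1472}{2332}\right) = 31 + \left(\left(-2044\right) \frac{1}{1190} + 1472 \cdot \frac{1}{2332}\right) = 31 + \left(- \frac{146}{85} + \frac{368}{583}\right) = 31 - \frac{53838}{49555} = \frac{1482367}{49555}$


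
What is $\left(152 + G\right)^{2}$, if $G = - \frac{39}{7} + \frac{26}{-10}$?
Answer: $\frac{25341156}{1225} \approx 20687.0$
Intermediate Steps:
$G = - \frac{286}{35}$ ($G = \left(-39\right) \frac{1}{7} + 26 \left(- \frac{1}{10}\right) = - \frac{39}{7} - \frac{13}{5} = - \frac{286}{35} \approx -8.1714$)
$\left(152 + G\right)^{2} = \left(152 - \frac{286}{35}\right)^{2} = \left(\frac{5034}{35}\right)^{2} = \frac{25341156}{1225}$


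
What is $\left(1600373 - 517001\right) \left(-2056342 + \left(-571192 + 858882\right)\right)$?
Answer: $-1916108054544$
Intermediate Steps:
$\left(1600373 - 517001\right) \left(-2056342 + \left(-571192 + 858882\right)\right) = 1083372 \left(-2056342 + 287690\right) = 1083372 \left(-1768652\right) = -1916108054544$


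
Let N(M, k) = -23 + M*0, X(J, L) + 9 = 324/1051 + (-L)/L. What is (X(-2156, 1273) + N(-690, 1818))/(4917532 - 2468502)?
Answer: -34359/2573930530 ≈ -1.3349e-5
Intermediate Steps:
X(J, L) = -10186/1051 (X(J, L) = -9 + (324/1051 + (-L)/L) = -9 + (324*(1/1051) - 1) = -9 + (324/1051 - 1) = -9 - 727/1051 = -10186/1051)
N(M, k) = -23 (N(M, k) = -23 + 0 = -23)
(X(-2156, 1273) + N(-690, 1818))/(4917532 - 2468502) = (-10186/1051 - 23)/(4917532 - 2468502) = -34359/1051/2449030 = -34359/1051*1/2449030 = -34359/2573930530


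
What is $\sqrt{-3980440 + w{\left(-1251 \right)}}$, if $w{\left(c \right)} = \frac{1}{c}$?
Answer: $\frac{i \sqrt{692154731299}}{417} \approx 1995.1 i$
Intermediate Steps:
$\sqrt{-3980440 + w{\left(-1251 \right)}} = \sqrt{-3980440 + \frac{1}{-1251}} = \sqrt{-3980440 - \frac{1}{1251}} = \sqrt{- \frac{4979530441}{1251}} = \frac{i \sqrt{692154731299}}{417}$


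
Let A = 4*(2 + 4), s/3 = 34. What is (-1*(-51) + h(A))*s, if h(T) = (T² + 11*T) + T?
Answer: 93330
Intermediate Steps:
s = 102 (s = 3*34 = 102)
A = 24 (A = 4*6 = 24)
h(T) = T² + 12*T
(-1*(-51) + h(A))*s = (-1*(-51) + 24*(12 + 24))*102 = (51 + 24*36)*102 = (51 + 864)*102 = 915*102 = 93330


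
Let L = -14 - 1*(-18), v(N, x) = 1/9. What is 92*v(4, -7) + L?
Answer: 128/9 ≈ 14.222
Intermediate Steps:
v(N, x) = ⅑
L = 4 (L = -14 + 18 = 4)
92*v(4, -7) + L = 92*(⅑) + 4 = 92/9 + 4 = 128/9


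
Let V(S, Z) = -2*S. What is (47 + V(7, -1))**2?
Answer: 1089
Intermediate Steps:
(47 + V(7, -1))**2 = (47 - 2*7)**2 = (47 - 14)**2 = 33**2 = 1089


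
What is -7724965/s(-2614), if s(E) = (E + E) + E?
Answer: 7724965/7842 ≈ 985.08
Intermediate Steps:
s(E) = 3*E (s(E) = 2*E + E = 3*E)
-7724965/s(-2614) = -7724965/(3*(-2614)) = -7724965/(-7842) = -7724965*(-1/7842) = 7724965/7842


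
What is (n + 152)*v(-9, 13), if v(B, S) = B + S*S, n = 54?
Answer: 32960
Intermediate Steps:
v(B, S) = B + S²
(n + 152)*v(-9, 13) = (54 + 152)*(-9 + 13²) = 206*(-9 + 169) = 206*160 = 32960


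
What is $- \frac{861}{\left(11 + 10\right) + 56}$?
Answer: $- \frac{123}{11} \approx -11.182$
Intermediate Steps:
$- \frac{861}{\left(11 + 10\right) + 56} = - \frac{861}{21 + 56} = - \frac{861}{77} = \left(-861\right) \frac{1}{77} = - \frac{123}{11}$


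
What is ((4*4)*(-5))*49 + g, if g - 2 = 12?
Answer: -3906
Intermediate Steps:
g = 14 (g = 2 + 12 = 14)
((4*4)*(-5))*49 + g = ((4*4)*(-5))*49 + 14 = (16*(-5))*49 + 14 = -80*49 + 14 = -3920 + 14 = -3906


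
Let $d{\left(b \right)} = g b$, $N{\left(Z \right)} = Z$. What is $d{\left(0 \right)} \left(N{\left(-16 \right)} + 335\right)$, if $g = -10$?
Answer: $0$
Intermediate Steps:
$d{\left(b \right)} = - 10 b$
$d{\left(0 \right)} \left(N{\left(-16 \right)} + 335\right) = \left(-10\right) 0 \left(-16 + 335\right) = 0 \cdot 319 = 0$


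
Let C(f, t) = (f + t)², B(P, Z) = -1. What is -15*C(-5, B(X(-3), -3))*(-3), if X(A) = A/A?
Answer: 1620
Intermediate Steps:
X(A) = 1
-15*C(-5, B(X(-3), -3))*(-3) = -15*(-5 - 1)²*(-3) = -15*(-6)²*(-3) = -15*36*(-3) = -540*(-3) = 1620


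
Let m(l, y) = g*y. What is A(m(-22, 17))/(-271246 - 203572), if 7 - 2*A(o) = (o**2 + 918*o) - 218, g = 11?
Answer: 103205/474818 ≈ 0.21736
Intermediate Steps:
m(l, y) = 11*y
A(o) = 225/2 - 459*o - o**2/2 (A(o) = 7/2 - ((o**2 + 918*o) - 218)/2 = 7/2 - (-218 + o**2 + 918*o)/2 = 7/2 + (109 - 459*o - o**2/2) = 225/2 - 459*o - o**2/2)
A(m(-22, 17))/(-271246 - 203572) = (225/2 - 5049*17 - (11*17)**2/2)/(-271246 - 203572) = (225/2 - 459*187 - 1/2*187**2)/(-474818) = (225/2 - 85833 - 1/2*34969)*(-1/474818) = (225/2 - 85833 - 34969/2)*(-1/474818) = -103205*(-1/474818) = 103205/474818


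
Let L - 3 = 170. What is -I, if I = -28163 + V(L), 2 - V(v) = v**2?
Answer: 58090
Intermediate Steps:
L = 173 (L = 3 + 170 = 173)
V(v) = 2 - v**2
I = -58090 (I = -28163 + (2 - 1*173**2) = -28163 + (2 - 1*29929) = -28163 + (2 - 29929) = -28163 - 29927 = -58090)
-I = -1*(-58090) = 58090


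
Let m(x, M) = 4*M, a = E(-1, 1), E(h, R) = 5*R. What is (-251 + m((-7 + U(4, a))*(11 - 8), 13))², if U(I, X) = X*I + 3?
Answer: 39601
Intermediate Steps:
a = 5 (a = 5*1 = 5)
U(I, X) = 3 + I*X (U(I, X) = I*X + 3 = 3 + I*X)
(-251 + m((-7 + U(4, a))*(11 - 8), 13))² = (-251 + 4*13)² = (-251 + 52)² = (-199)² = 39601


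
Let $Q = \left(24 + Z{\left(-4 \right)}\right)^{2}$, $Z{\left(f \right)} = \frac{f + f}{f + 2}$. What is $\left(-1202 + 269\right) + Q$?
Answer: $-149$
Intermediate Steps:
$Z{\left(f \right)} = \frac{2 f}{2 + f}$
$Q = 784$ ($Q = \left(24 + 2 \left(-4\right) \frac{1}{2 - 4}\right)^{2} = \left(24 + 2 \left(-4\right) \frac{1}{-2}\right)^{2} = \left(24 + 2 \left(-4\right) \left(- \frac{1}{2}\right)\right)^{2} = \left(24 + 4\right)^{2} = 28^{2} = 784$)
$\left(-1202 + 269\right) + Q = \left(-1202 + 269\right) + 784 = -933 + 784 = -149$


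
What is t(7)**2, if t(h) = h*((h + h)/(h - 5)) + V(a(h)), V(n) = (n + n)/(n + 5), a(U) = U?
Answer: 90601/36 ≈ 2516.7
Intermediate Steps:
V(n) = 2*n/(5 + n) (V(n) = (2*n)/(5 + n) = 2*n/(5 + n))
t(h) = 2*h/(5 + h) + 2*h**2/(-5 + h) (t(h) = h*((h + h)/(h - 5)) + 2*h/(5 + h) = h*((2*h)/(-5 + h)) + 2*h/(5 + h) = h*(2*h/(-5 + h)) + 2*h/(5 + h) = 2*h**2/(-5 + h) + 2*h/(5 + h) = 2*h/(5 + h) + 2*h**2/(-5 + h))
t(7)**2 = (2*7*(-5 + 7**2 + 6*7)/(-25 + 7**2))**2 = (2*7*(-5 + 49 + 42)/(-25 + 49))**2 = (2*7*86/24)**2 = (2*7*(1/24)*86)**2 = (301/6)**2 = 90601/36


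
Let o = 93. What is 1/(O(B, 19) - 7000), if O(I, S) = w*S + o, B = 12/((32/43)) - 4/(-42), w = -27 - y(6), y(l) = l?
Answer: -1/7534 ≈ -0.00013273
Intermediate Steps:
w = -33 (w = -27 - 1*6 = -27 - 6 = -33)
B = 2725/168 (B = 12/((32*(1/43))) - 4*(-1/42) = 12/(32/43) + 2/21 = 12*(43/32) + 2/21 = 129/8 + 2/21 = 2725/168 ≈ 16.220)
O(I, S) = 93 - 33*S (O(I, S) = -33*S + 93 = 93 - 33*S)
1/(O(B, 19) - 7000) = 1/((93 - 33*19) - 7000) = 1/((93 - 627) - 7000) = 1/(-534 - 7000) = 1/(-7534) = -1/7534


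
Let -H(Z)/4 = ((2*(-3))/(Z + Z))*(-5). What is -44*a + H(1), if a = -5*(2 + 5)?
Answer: 1480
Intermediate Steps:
a = -35 (a = -5*7 = -35)
H(Z) = -60/Z (H(Z) = -4*(2*(-3))/(Z + Z)*(-5) = -4*(-6*1/(2*Z))*(-5) = -4*(-3/Z)*(-5) = -60/Z)
-44*a + H(1) = -44*(-35) - 60/1 = 1540 - 60*1 = 1540 - 60 = 1480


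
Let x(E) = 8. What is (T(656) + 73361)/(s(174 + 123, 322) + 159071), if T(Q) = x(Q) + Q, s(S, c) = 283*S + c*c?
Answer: 8225/38534 ≈ 0.21345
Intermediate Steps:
s(S, c) = c**2 + 283*S (s(S, c) = 283*S + c**2 = c**2 + 283*S)
T(Q) = 8 + Q
(T(656) + 73361)/(s(174 + 123, 322) + 159071) = ((8 + 656) + 73361)/((322**2 + 283*(174 + 123)) + 159071) = (664 + 73361)/((103684 + 283*297) + 159071) = 74025/((103684 + 84051) + 159071) = 74025/(187735 + 159071) = 74025/346806 = 74025*(1/346806) = 8225/38534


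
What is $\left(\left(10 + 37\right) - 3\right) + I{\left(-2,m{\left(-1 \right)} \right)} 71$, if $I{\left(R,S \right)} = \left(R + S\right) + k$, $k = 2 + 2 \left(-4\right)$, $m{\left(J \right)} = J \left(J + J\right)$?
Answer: $-382$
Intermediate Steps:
$m{\left(J \right)} = 2 J^{2}$ ($m{\left(J \right)} = J 2 J = 2 J^{2}$)
$k = -6$ ($k = 2 - 8 = -6$)
$I{\left(R,S \right)} = -6 + R + S$ ($I{\left(R,S \right)} = \left(R + S\right) - 6 = -6 + R + S$)
$\left(\left(10 + 37\right) - 3\right) + I{\left(-2,m{\left(-1 \right)} \right)} 71 = \left(\left(10 + 37\right) - 3\right) + \left(-6 - 2 + 2 \left(-1\right)^{2}\right) 71 = \left(47 - 3\right) + \left(-6 - 2 + 2 \cdot 1\right) 71 = 44 + \left(-6 - 2 + 2\right) 71 = 44 - 426 = -382$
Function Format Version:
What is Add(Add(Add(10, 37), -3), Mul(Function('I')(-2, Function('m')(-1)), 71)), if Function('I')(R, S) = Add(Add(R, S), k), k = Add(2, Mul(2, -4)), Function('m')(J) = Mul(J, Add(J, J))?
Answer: -382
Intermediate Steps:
Function('m')(J) = Mul(2, Pow(J, 2)) (Function('m')(J) = Mul(J, Mul(2, J)) = Mul(2, Pow(J, 2)))
k = -6 (k = Add(2, -8) = -6)
Function('I')(R, S) = Add(-6, R, S) (Function('I')(R, S) = Add(Add(R, S), -6) = Add(-6, R, S))
Add(Add(Add(10, 37), -3), Mul(Function('I')(-2, Function('m')(-1)), 71)) = Add(Add(Add(10, 37), -3), Mul(Add(-6, -2, Mul(2, Pow(-1, 2))), 71)) = Add(Add(47, -3), Mul(Add(-6, -2, Mul(2, 1)), 71)) = Add(44, Mul(Add(-6, -2, 2), 71)) = Add(44, Mul(-6, 71)) = Add(44, -426) = -382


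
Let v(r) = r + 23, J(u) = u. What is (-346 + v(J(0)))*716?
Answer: -231268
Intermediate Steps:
v(r) = 23 + r
(-346 + v(J(0)))*716 = (-346 + (23 + 0))*716 = (-346 + 23)*716 = -323*716 = -231268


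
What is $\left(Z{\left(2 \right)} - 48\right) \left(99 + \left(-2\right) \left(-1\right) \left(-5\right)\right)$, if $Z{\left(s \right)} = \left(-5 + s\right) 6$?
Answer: $-5874$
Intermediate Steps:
$Z{\left(s \right)} = -30 + 6 s$
$\left(Z{\left(2 \right)} - 48\right) \left(99 + \left(-2\right) \left(-1\right) \left(-5\right)\right) = \left(\left(-30 + 6 \cdot 2\right) - 48\right) \left(99 + \left(-2\right) \left(-1\right) \left(-5\right)\right) = \left(\left(-30 + 12\right) - 48\right) \left(99 + 2 \left(-5\right)\right) = \left(-18 - 48\right) \left(99 - 10\right) = \left(-66\right) 89 = -5874$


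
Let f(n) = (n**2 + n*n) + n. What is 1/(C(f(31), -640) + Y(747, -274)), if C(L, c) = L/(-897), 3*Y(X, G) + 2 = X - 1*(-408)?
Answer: 897/342794 ≈ 0.0026167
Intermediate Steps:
Y(X, G) = 406/3 + X/3 (Y(X, G) = -2/3 + (X - 1*(-408))/3 = -2/3 + (X + 408)/3 = -2/3 + (408 + X)/3 = -2/3 + (136 + X/3) = 406/3 + X/3)
f(n) = n + 2*n**2 (f(n) = (n**2 + n**2) + n = 2*n**2 + n = n + 2*n**2)
C(L, c) = -L/897 (C(L, c) = L*(-1/897) = -L/897)
1/(C(f(31), -640) + Y(747, -274)) = 1/(-31*(1 + 2*31)/897 + (406/3 + (1/3)*747)) = 1/(-31*(1 + 62)/897 + (406/3 + 249)) = 1/(-31*63/897 + 1153/3) = 1/(-1/897*1953 + 1153/3) = 1/(-651/299 + 1153/3) = 1/(342794/897) = 897/342794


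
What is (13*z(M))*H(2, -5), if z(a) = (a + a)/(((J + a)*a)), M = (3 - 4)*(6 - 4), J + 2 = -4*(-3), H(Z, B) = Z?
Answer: 13/2 ≈ 6.5000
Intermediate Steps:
J = 10 (J = -2 - 4*(-3) = -2 + 12 = 10)
M = -2 (M = -1*2 = -2)
z(a) = 2/(10 + a) (z(a) = (a + a)/(((10 + a)*a)) = (2*a)/((a*(10 + a))) = (2*a)*(1/(a*(10 + a))) = 2/(10 + a))
(13*z(M))*H(2, -5) = (13*(2/(10 - 2)))*2 = (13*(2/8))*2 = (13*(2*(⅛)))*2 = (13*(¼))*2 = (13/4)*2 = 13/2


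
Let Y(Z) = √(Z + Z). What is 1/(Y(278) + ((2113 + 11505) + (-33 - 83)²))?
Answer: 13537/366500460 - √139/366500460 ≈ 3.6904e-5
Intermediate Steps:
Y(Z) = √2*√Z (Y(Z) = √(2*Z) = √2*√Z)
1/(Y(278) + ((2113 + 11505) + (-33 - 83)²)) = 1/(√2*√278 + ((2113 + 11505) + (-33 - 83)²)) = 1/(2*√139 + (13618 + (-116)²)) = 1/(2*√139 + (13618 + 13456)) = 1/(2*√139 + 27074) = 1/(27074 + 2*√139)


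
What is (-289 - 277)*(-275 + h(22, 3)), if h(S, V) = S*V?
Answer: 118294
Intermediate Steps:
(-289 - 277)*(-275 + h(22, 3)) = (-289 - 277)*(-275 + 22*3) = -566*(-275 + 66) = -566*(-209) = 118294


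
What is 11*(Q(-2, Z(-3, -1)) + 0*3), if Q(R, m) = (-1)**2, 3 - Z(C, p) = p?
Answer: 11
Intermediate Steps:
Z(C, p) = 3 - p
Q(R, m) = 1
11*(Q(-2, Z(-3, -1)) + 0*3) = 11*(1 + 0*3) = 11*(1 + 0) = 11*1 = 11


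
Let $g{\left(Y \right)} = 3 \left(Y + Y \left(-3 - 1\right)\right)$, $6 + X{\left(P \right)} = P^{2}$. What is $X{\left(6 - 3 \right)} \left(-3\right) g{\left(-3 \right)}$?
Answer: $-243$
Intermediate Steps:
$X{\left(P \right)} = -6 + P^{2}$
$g{\left(Y \right)} = - 9 Y$ ($g{\left(Y \right)} = 3 \left(Y + Y \left(-4\right)\right) = 3 \left(Y - 4 Y\right) = 3 \left(- 3 Y\right) = - 9 Y$)
$X{\left(6 - 3 \right)} \left(-3\right) g{\left(-3 \right)} = \left(-6 + \left(6 - 3\right)^{2}\right) \left(-3\right) \left(\left(-9\right) \left(-3\right)\right) = \left(-6 + 3^{2}\right) \left(-3\right) 27 = \left(-6 + 9\right) \left(-3\right) 27 = 3 \left(-3\right) 27 = \left(-9\right) 27 = -243$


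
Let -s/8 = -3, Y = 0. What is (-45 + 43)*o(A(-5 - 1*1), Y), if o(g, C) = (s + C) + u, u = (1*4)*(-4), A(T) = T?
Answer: -16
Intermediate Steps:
s = 24 (s = -8*(-3) = 24)
u = -16 (u = 4*(-4) = -16)
o(g, C) = 8 + C (o(g, C) = (24 + C) - 16 = 8 + C)
(-45 + 43)*o(A(-5 - 1*1), Y) = (-45 + 43)*(8 + 0) = -2*8 = -16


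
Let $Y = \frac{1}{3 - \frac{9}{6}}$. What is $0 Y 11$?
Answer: $0$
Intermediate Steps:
$Y = \frac{2}{3}$ ($Y = \frac{1}{3 - \frac{3}{2}} = \frac{1}{\frac{3}{2}} = \frac{2}{3} \approx 0.66667$)
$0 Y 11 = 0 \cdot \frac{2}{3} \cdot 11 = 0 \cdot 11 = 0$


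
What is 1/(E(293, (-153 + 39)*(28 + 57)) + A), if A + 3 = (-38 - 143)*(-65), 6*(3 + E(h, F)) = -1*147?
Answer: 2/23469 ≈ 8.5219e-5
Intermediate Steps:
E(h, F) = -55/2 (E(h, F) = -3 + (-1*147)/6 = -3 + (⅙)*(-147) = -3 - 49/2 = -55/2)
A = 11762 (A = -3 + (-38 - 143)*(-65) = -3 - 181*(-65) = -3 + 11765 = 11762)
1/(E(293, (-153 + 39)*(28 + 57)) + A) = 1/(-55/2 + 11762) = 1/(23469/2) = 2/23469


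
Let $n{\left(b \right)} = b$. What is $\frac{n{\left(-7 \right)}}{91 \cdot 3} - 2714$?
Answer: $- \frac{105847}{39} \approx -2714.0$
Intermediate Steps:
$\frac{n{\left(-7 \right)}}{91 \cdot 3} - 2714 = - \frac{7}{91 \cdot 3} - 2714 = - \frac{7}{273} - 2714 = \left(-7\right) \frac{1}{273} - 2714 = - \frac{1}{39} - 2714 = - \frac{105847}{39}$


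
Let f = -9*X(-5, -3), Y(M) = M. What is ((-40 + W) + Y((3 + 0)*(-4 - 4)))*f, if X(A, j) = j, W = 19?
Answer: -1215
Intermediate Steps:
f = 27 (f = -9*(-3) = 27)
((-40 + W) + Y((3 + 0)*(-4 - 4)))*f = ((-40 + 19) + (3 + 0)*(-4 - 4))*27 = (-21 + 3*(-8))*27 = (-21 - 24)*27 = -45*27 = -1215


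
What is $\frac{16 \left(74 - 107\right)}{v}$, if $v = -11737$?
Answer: $\frac{48}{1067} \approx 0.044986$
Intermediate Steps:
$\frac{16 \left(74 - 107\right)}{v} = \frac{16 \left(74 - 107\right)}{-11737} = 16 \left(-33\right) \left(- \frac{1}{11737}\right) = \left(-528\right) \left(- \frac{1}{11737}\right) = \frac{48}{1067}$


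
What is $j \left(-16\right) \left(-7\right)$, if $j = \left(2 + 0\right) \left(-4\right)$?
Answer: $-896$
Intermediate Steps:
$j = -8$ ($j = 2 \left(-4\right) = -8$)
$j \left(-16\right) \left(-7\right) = \left(-8\right) \left(-16\right) \left(-7\right) = 128 \left(-7\right) = -896$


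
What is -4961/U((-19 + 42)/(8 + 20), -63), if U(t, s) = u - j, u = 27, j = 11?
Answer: -4961/16 ≈ -310.06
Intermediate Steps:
U(t, s) = 16 (U(t, s) = 27 - 1*11 = 27 - 11 = 16)
-4961/U((-19 + 42)/(8 + 20), -63) = -4961/16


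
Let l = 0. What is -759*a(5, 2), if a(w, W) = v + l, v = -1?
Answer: 759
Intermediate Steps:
a(w, W) = -1 (a(w, W) = -1 + 0 = -1)
-759*a(5, 2) = -759*(-1) = 759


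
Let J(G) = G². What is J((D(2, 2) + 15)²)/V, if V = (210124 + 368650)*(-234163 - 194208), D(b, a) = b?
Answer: -83521/247929997154 ≈ -3.3687e-7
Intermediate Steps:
V = -247929997154 (V = 578774*(-428371) = -247929997154)
J((D(2, 2) + 15)²)/V = ((2 + 15)²)²/(-247929997154) = (17²)²*(-1/247929997154) = 289²*(-1/247929997154) = 83521*(-1/247929997154) = -83521/247929997154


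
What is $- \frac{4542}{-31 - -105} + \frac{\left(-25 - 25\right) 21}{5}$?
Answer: $- \frac{10041}{37} \approx -271.38$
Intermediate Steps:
$- \frac{4542}{-31 - -105} + \frac{\left(-25 - 25\right) 21}{5} = - \frac{4542}{-31 + 105} + \left(-50\right) 21 \cdot \frac{1}{5} = - \frac{4542}{74} - 210 = \left(-4542\right) \frac{1}{74} - 210 = - \frac{2271}{37} - 210 = - \frac{10041}{37}$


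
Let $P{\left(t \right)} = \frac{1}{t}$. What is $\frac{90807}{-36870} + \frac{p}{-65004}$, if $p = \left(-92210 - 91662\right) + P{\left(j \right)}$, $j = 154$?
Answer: $\frac{22497915763}{61515235320} \approx 0.36573$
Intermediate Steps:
$p = - \frac{28316287}{154}$ ($p = \left(-92210 - 91662\right) + \frac{1}{154} = -183872 + \frac{1}{154} = - \frac{28316287}{154} \approx -1.8387 \cdot 10^{5}$)
$\frac{90807}{-36870} + \frac{p}{-65004} = \frac{90807}{-36870} - \frac{28316287}{154 \left(-65004\right)} = 90807 \left(- \frac{1}{36870}\right) - - \frac{28316287}{10010616} = - \frac{30269}{12290} + \frac{28316287}{10010616} = \frac{22497915763}{61515235320}$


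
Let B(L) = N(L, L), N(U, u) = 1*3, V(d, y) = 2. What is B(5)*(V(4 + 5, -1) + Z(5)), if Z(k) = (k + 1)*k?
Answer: 96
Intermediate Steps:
Z(k) = k*(1 + k) (Z(k) = (1 + k)*k = k*(1 + k))
N(U, u) = 3
B(L) = 3
B(5)*(V(4 + 5, -1) + Z(5)) = 3*(2 + 5*(1 + 5)) = 3*(2 + 5*6) = 3*(2 + 30) = 3*32 = 96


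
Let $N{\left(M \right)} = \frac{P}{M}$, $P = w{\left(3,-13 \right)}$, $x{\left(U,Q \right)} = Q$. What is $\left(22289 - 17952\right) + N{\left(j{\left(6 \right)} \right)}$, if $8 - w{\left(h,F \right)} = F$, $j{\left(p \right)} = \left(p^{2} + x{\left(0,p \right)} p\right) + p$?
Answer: $\frac{112769}{26} \approx 4337.3$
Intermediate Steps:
$j{\left(p \right)} = p + 2 p^{2}$ ($j{\left(p \right)} = \left(p^{2} + p p\right) + p = \left(p^{2} + p^{2}\right) + p = 2 p^{2} + p = p + 2 p^{2}$)
$w{\left(h,F \right)} = 8 - F$
$P = 21$ ($P = 8 - -13 = 8 + 13 = 21$)
$N{\left(M \right)} = \frac{21}{M}$
$\left(22289 - 17952\right) + N{\left(j{\left(6 \right)} \right)} = \left(22289 - 17952\right) + \frac{21}{6 \left(1 + 2 \cdot 6\right)} = \left(22289 - 17952\right) + \frac{21}{6 \left(1 + 12\right)} = 4337 + \frac{21}{6 \cdot 13} = 4337 + \frac{21}{78} = 4337 + 21 \cdot \frac{1}{78} = 4337 + \frac{7}{26} = \frac{112769}{26}$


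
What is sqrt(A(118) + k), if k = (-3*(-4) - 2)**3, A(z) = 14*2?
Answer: 2*sqrt(257) ≈ 32.062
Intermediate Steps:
A(z) = 28
k = 1000 (k = (12 - 2)**3 = 10**3 = 1000)
sqrt(A(118) + k) = sqrt(28 + 1000) = sqrt(1028) = 2*sqrt(257)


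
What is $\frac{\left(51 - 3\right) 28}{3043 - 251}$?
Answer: $\frac{168}{349} \approx 0.48138$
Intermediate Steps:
$\frac{\left(51 - 3\right) 28}{3043 - 251} = \frac{48 \cdot 28}{2792} = 1344 \cdot \frac{1}{2792} = \frac{168}{349}$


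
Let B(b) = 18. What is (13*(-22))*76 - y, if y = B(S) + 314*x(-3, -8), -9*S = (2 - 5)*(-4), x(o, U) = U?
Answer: -19242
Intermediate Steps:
S = -4/3 (S = -(2 - 5)*(-4)/9 = -(-1)*(-4)/3 = -⅑*12 = -4/3 ≈ -1.3333)
y = -2494 (y = 18 + 314*(-8) = 18 - 2512 = -2494)
(13*(-22))*76 - y = (13*(-22))*76 - 1*(-2494) = -286*76 + 2494 = -21736 + 2494 = -19242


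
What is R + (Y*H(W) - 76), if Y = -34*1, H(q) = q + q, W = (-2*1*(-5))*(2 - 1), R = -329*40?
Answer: -13916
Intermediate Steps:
R = -13160
W = 10 (W = -2*(-5)*1 = 10*1 = 10)
H(q) = 2*q
Y = -34
R + (Y*H(W) - 76) = -13160 + (-68*10 - 76) = -13160 + (-34*20 - 76) = -13160 + (-680 - 76) = -13160 - 756 = -13916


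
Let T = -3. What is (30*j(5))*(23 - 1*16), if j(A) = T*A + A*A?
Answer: 2100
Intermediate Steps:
j(A) = A² - 3*A (j(A) = -3*A + A*A = -3*A + A² = A² - 3*A)
(30*j(5))*(23 - 1*16) = (30*(5*(-3 + 5)))*(23 - 1*16) = (30*(5*2))*(23 - 16) = (30*10)*7 = 300*7 = 2100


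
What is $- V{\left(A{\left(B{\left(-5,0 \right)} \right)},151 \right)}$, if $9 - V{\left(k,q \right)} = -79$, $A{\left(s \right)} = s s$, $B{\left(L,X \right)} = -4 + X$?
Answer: $-88$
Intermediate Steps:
$A{\left(s \right)} = s^{2}$
$V{\left(k,q \right)} = 88$ ($V{\left(k,q \right)} = 9 - -79 = 9 + 79 = 88$)
$- V{\left(A{\left(B{\left(-5,0 \right)} \right)},151 \right)} = \left(-1\right) 88 = -88$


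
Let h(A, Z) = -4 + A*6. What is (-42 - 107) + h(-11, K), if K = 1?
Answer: -219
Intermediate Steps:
h(A, Z) = -4 + 6*A
(-42 - 107) + h(-11, K) = (-42 - 107) + (-4 + 6*(-11)) = -149 + (-4 - 66) = -149 - 70 = -219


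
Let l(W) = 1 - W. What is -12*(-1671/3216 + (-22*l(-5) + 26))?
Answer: 342567/268 ≈ 1278.2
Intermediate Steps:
-12*(-1671/3216 + (-22*l(-5) + 26)) = -12*(-1671/3216 + (-22*(1 - 1*(-5)) + 26)) = -12*(-1671*1/3216 + (-22*(1 + 5) + 26)) = -12*(-557/1072 + (-22*6 + 26)) = -12*(-557/1072 + (-132 + 26)) = -12*(-557/1072 - 106) = -12*(-114189/1072) = 342567/268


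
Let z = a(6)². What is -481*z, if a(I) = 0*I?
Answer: 0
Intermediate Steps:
a(I) = 0
z = 0 (z = 0² = 0)
-481*z = -481*0 = 0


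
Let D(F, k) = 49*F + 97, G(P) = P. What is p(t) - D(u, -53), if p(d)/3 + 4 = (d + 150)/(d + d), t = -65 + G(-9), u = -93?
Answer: 164519/37 ≈ 4446.5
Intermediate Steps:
D(F, k) = 97 + 49*F
t = -74 (t = -65 - 9 = -74)
p(d) = -12 + 3*(150 + d)/(2*d) (p(d) = -12 + 3*((d + 150)/(d + d)) = -12 + 3*((150 + d)/((2*d))) = -12 + 3*((150 + d)*(1/(2*d))) = -12 + 3*((150 + d)/(2*d)) = -12 + 3*(150 + d)/(2*d))
p(t) - D(u, -53) = (-21/2 + 225/(-74)) - (97 + 49*(-93)) = (-21/2 + 225*(-1/74)) - (97 - 4557) = (-21/2 - 225/74) - 1*(-4460) = -501/37 + 4460 = 164519/37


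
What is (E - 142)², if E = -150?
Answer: 85264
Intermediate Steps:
(E - 142)² = (-150 - 142)² = (-292)² = 85264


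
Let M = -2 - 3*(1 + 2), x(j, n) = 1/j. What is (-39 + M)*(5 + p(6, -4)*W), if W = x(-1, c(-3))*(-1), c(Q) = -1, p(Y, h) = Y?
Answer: -550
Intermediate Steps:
M = -11 (M = -2 - 3*3 = -2 - 9 = -11)
W = 1 (W = -1/(-1) = -1*(-1) = 1)
(-39 + M)*(5 + p(6, -4)*W) = (-39 - 11)*(5 + 6*1) = -50*(5 + 6) = -50*11 = -550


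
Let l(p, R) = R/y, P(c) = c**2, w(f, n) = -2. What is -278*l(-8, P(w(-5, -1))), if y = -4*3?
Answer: 278/3 ≈ 92.667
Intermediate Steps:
y = -12
l(p, R) = -R/12 (l(p, R) = R/(-12) = R*(-1/12) = -R/12)
-278*l(-8, P(w(-5, -1))) = -(-139)*(-2)**2/6 = -(-139)*4/6 = -278*(-1/3) = 278/3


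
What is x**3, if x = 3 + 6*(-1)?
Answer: -27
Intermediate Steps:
x = -3 (x = 3 - 6 = -3)
x**3 = (-3)**3 = -27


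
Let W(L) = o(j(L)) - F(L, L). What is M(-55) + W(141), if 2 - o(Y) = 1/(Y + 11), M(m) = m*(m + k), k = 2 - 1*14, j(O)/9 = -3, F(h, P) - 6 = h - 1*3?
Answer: 56689/16 ≈ 3543.1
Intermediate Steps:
F(h, P) = 3 + h (F(h, P) = 6 + (h - 1*3) = 6 + (h - 3) = 6 + (-3 + h) = 3 + h)
j(O) = -27 (j(O) = 9*(-3) = -27)
k = -12 (k = 2 - 14 = -12)
M(m) = m*(-12 + m) (M(m) = m*(m - 12) = m*(-12 + m))
o(Y) = 2 - 1/(11 + Y) (o(Y) = 2 - 1/(Y + 11) = 2 - 1/(11 + Y))
W(L) = -15/16 - L (W(L) = (21 + 2*(-27))/(11 - 27) - (3 + L) = (21 - 54)/(-16) + (-3 - L) = -1/16*(-33) + (-3 - L) = 33/16 + (-3 - L) = -15/16 - L)
M(-55) + W(141) = -55*(-12 - 55) + (-15/16 - 1*141) = -55*(-67) + (-15/16 - 141) = 3685 - 2271/16 = 56689/16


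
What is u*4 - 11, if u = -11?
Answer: -55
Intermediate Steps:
u*4 - 11 = -11*4 - 11 = -44 - 11 = -55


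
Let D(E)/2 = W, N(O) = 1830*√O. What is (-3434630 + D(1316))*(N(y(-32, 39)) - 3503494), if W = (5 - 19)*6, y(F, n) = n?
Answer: 12033794184212 - 6285680340*√39 ≈ 1.1995e+13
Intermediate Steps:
W = -84 (W = -14*6 = -84)
D(E) = -168 (D(E) = 2*(-84) = -168)
(-3434630 + D(1316))*(N(y(-32, 39)) - 3503494) = (-3434630 - 168)*(1830*√39 - 3503494) = -3434798*(-3503494 + 1830*√39) = 12033794184212 - 6285680340*√39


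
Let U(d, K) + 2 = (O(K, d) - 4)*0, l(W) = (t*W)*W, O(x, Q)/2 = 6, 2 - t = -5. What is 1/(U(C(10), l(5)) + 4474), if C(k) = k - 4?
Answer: 1/4472 ≈ 0.00022361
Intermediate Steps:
t = 7 (t = 2 - 1*(-5) = 2 + 5 = 7)
C(k) = -4 + k
O(x, Q) = 12 (O(x, Q) = 2*6 = 12)
l(W) = 7*W² (l(W) = (7*W)*W = 7*W²)
U(d, K) = -2 (U(d, K) = -2 + (12 - 4)*0 = -2 + 8*0 = -2 + 0 = -2)
1/(U(C(10), l(5)) + 4474) = 1/(-2 + 4474) = 1/4472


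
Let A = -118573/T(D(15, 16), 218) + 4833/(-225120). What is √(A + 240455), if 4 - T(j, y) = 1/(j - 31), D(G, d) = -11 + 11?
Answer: √1856900859632490/93800 ≈ 459.40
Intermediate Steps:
D(G, d) = 0
T(j, y) = 4 - 1/(-31 + j) (T(j, y) = 4 - 1/(j - 31) = 4 - 1/(-31 + j))
A = -55165891379/1876000 (A = -118573*(-31 + 0)/(-125 + 4*0) + 4833/(-225120) = -118573*(-31/(-125 + 0)) + 4833*(-1/225120) = -118573/((-1/31*(-125))) - 1611/75040 = -118573/125/31 - 1611/75040 = -118573*31/125 - 1611/75040 = -3675763/125 - 1611/75040 = -55165891379/1876000 ≈ -29406.)
√(A + 240455) = √(-55165891379/1876000 + 240455) = √(395927688621/1876000) = √1856900859632490/93800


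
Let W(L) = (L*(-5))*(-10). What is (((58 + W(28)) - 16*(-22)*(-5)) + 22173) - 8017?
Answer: 13854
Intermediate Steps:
W(L) = 50*L (W(L) = -5*L*(-10) = 50*L)
(((58 + W(28)) - 16*(-22)*(-5)) + 22173) - 8017 = (((58 + 50*28) - 16*(-22)*(-5)) + 22173) - 8017 = (((58 + 1400) + 352*(-5)) + 22173) - 8017 = ((1458 - 1760) + 22173) - 8017 = (-302 + 22173) - 8017 = 21871 - 8017 = 13854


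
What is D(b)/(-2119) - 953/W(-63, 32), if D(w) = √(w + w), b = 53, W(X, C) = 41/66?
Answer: -62898/41 - √106/2119 ≈ -1534.1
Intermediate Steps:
W(X, C) = 41/66 (W(X, C) = 41*(1/66) = 41/66)
D(w) = √2*√w (D(w) = √(2*w) = √2*√w)
D(b)/(-2119) - 953/W(-63, 32) = (√2*√53)/(-2119) - 953/41/66 = √106*(-1/2119) - 953*66/41 = -√106/2119 - 62898/41 = -62898/41 - √106/2119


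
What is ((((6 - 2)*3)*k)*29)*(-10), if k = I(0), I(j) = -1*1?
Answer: 3480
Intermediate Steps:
I(j) = -1
k = -1
((((6 - 2)*3)*k)*29)*(-10) = ((((6 - 2)*3)*(-1))*29)*(-10) = (((4*3)*(-1))*29)*(-10) = ((12*(-1))*29)*(-10) = -12*29*(-10) = -348*(-10) = 3480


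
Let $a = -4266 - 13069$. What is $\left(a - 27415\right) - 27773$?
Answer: $-72523$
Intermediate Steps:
$a = -17335$ ($a = -4266 - 13069 = -17335$)
$\left(a - 27415\right) - 27773 = \left(-17335 - 27415\right) - 27773 = -44750 - 27773 = -72523$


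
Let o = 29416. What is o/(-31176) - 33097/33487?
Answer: -252110708/130498839 ≈ -1.9319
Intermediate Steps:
o/(-31176) - 33097/33487 = 29416/(-31176) - 33097/33487 = 29416*(-1/31176) - 33097*1/33487 = -3677/3897 - 33097/33487 = -252110708/130498839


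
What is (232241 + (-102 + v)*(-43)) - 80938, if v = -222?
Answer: 165235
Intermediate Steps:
(232241 + (-102 + v)*(-43)) - 80938 = (232241 + (-102 - 222)*(-43)) - 80938 = (232241 - 324*(-43)) - 80938 = (232241 + 13932) - 80938 = 246173 - 80938 = 165235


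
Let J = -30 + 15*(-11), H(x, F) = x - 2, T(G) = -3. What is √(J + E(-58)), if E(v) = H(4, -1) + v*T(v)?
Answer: I*√19 ≈ 4.3589*I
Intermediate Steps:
H(x, F) = -2 + x
E(v) = 2 - 3*v (E(v) = (-2 + 4) + v*(-3) = 2 - 3*v)
J = -195 (J = -30 - 165 = -195)
√(J + E(-58)) = √(-195 + (2 - 3*(-58))) = √(-195 + (2 + 174)) = √(-195 + 176) = √(-19) = I*√19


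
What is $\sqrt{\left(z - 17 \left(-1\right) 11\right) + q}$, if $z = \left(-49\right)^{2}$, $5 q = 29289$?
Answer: $\frac{11 \sqrt{1745}}{5} \approx 91.901$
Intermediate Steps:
$q = \frac{29289}{5}$ ($q = \frac{1}{5} \cdot 29289 = \frac{29289}{5} \approx 5857.8$)
$z = 2401$
$\sqrt{\left(z - 17 \left(-1\right) 11\right) + q} = \sqrt{\left(2401 - 17 \left(-1\right) 11\right) + \frac{29289}{5}} = \sqrt{\left(2401 - \left(-17\right) 11\right) + \frac{29289}{5}} = \sqrt{\left(2401 - -187\right) + \frac{29289}{5}} = \sqrt{\left(2401 + 187\right) + \frac{29289}{5}} = \sqrt{2588 + \frac{29289}{5}} = \sqrt{\frac{42229}{5}} = \frac{11 \sqrt{1745}}{5}$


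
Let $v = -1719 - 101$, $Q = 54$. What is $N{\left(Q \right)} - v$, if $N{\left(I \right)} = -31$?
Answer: $1789$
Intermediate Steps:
$v = -1820$
$N{\left(Q \right)} - v = -31 - -1820 = -31 + 1820 = 1789$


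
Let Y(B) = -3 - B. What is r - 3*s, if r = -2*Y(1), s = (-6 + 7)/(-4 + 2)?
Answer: 19/2 ≈ 9.5000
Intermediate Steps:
s = -1/2 (s = 1/(-2) = 1*(-1/2) = -1/2 ≈ -0.50000)
r = 8 (r = -2*(-3 - 1*1) = -2*(-3 - 1) = -2*(-4) = 8)
r - 3*s = 8 - 3*(-1/2) = 8 + 3/2 = 19/2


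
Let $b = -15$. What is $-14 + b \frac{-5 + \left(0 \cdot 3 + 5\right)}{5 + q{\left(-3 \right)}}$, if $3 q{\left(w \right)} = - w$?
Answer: $-14$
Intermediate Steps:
$q{\left(w \right)} = - \frac{w}{3}$ ($q{\left(w \right)} = \frac{\left(-1\right) w}{3} = - \frac{w}{3}$)
$-14 + b \frac{-5 + \left(0 \cdot 3 + 5\right)}{5 + q{\left(-3 \right)}} = -14 - 15 \frac{-5 + \left(0 \cdot 3 + 5\right)}{5 - -1} = -14 - 15 \frac{-5 + \left(0 + 5\right)}{5 + 1} = -14 - 15 \frac{-5 + 5}{6} = -14 - 15 \cdot 0 \cdot \frac{1}{6} = -14 - 0 = -14 + 0 = -14$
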